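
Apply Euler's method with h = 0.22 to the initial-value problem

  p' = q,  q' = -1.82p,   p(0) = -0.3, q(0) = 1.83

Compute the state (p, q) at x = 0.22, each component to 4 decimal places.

Euler on (p,q): p_{n+1} = p_n + h·p', q_{n+1} = q_n + h·q'.
0.000000: (-0.300000, 1.830000); f=(1.830000, 0.546000) → (0.102600, 1.950120)
(p(0.22), q(0.22)) ≈ (0.1026, 1.9501)

0.1026, 1.9501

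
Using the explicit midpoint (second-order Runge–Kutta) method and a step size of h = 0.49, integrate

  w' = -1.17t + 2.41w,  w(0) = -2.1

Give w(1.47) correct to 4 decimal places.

Midpoint: k1 = f(t_n, w_n); k2 = f(t_n + h/2, w_n + (h/2)·k1); w_{n+1} = w_n + h·k2.
t=0.000000, w=-2.100000:
  k1 = f(0.000000, -2.100000) = -5.061000
  k2 = f(0.245000, -3.339945) = -8.335917
  w ← -2.100000 + 0.49·(-8.335917) = -6.184600
t=0.490000, w=-6.184600:
  k1 = f(0.490000, -6.184600) = -15.478185
  k2 = f(0.735000, -9.976755) = -24.903929
  w ← -6.184600 + 0.49·(-24.903929) = -18.387525
t=0.980000, w=-18.387525:
  k1 = f(0.980000, -18.387525) = -45.460535
  k2 = f(1.225000, -29.525356) = -72.589358
  w ← -18.387525 + 0.49·(-72.589358) = -53.956310
w(1.47) ≈ -53.9563

-53.9563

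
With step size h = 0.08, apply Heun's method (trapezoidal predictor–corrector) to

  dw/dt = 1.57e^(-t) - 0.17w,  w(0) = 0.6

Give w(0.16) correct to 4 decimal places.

0.8129

Heun: k1 = f(t_n, w_n); k2 = f(t_n + h, w_n + h·k1); w_{n+1} = w_n + (h/2)·(k1 + k2).
t=0.000000, w=0.600000:
  k1 = f(0.000000, 0.600000) = 1.468000
  k2 = f(0.080000, 0.717440) = 1.327328
  w ← 0.600000 + (0.08/2)·(1.468000 + 1.327328) = 0.711813
t=0.080000, w=0.711813:
  k1 = f(0.080000, 0.711813) = 1.328284
  k2 = f(0.160000, 0.818076) = 1.198793
  w ← 0.711813 + (0.08/2)·(1.328284 + 1.198793) = 0.812896
w(0.16) ≈ 0.8129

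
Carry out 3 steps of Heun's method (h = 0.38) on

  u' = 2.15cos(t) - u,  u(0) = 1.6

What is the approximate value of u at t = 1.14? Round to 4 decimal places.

1.5557

Heun: k1 = f(t_n, u_n); k2 = f(t_n + h, u_n + h·k1); u_{n+1} = u_n + (h/2)·(k1 + k2).
t=0.000000, u=1.600000:
  k1 = f(0.000000, 1.600000) = 0.550000
  k2 = f(0.380000, 1.809000) = 0.187629
  u ← 1.600000 + (0.38/2)·(0.550000 + 0.187629) = 1.740150
t=0.380000, u=1.740150:
  k1 = f(0.380000, 1.740150) = 0.256479
  k2 = f(0.760000, 1.837612) = -0.279214
  u ← 1.740150 + (0.38/2)·(0.256479 + (-0.279214)) = 1.735830
t=0.760000, u=1.735830:
  k1 = f(0.760000, 1.735830) = -0.177432
  k2 = f(1.140000, 1.668406) = -0.770577
  u ← 1.735830 + (0.38/2)·(-0.177432 + (-0.770577)) = 1.555708
u(1.14) ≈ 1.5557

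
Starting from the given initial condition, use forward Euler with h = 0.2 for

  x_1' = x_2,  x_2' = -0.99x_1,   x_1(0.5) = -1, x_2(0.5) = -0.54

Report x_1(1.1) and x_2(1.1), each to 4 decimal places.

Euler on (x_1,x_2): x_1_{n+1} = x_1_n + h·x_1', x_2_{n+1} = x_2_n + h·x_2'.
0.500000: (-1.000000, -0.540000); f=(-0.540000, 0.990000) → (-1.108000, -0.342000)
0.700000: (-1.108000, -0.342000); f=(-0.342000, 1.096920) → (-1.176400, -0.122616)
0.900000: (-1.176400, -0.122616); f=(-0.122616, 1.164636) → (-1.200923, 0.110311)
(x_1(1.1), x_2(1.1)) ≈ (-1.2009, 0.1103)

-1.2009, 0.1103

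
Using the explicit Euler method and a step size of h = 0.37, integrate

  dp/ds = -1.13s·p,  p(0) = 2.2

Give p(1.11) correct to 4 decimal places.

Euler: p_{n+1} = p_n + h·f(s_n, p_n).
s=0.000000, p=2.200000: f=0.000000 → p ← 2.200000 + 0.37·0.000000 = 2.200000
s=0.370000, p=2.200000: f=-0.919820 → p ← 2.200000 + 0.37·(-0.919820) = 1.859667
s=0.740000, p=1.859667: f=-1.555053 → p ← 1.859667 + 0.37·(-1.555053) = 1.284297
p(1.11) ≈ 1.2843

1.2843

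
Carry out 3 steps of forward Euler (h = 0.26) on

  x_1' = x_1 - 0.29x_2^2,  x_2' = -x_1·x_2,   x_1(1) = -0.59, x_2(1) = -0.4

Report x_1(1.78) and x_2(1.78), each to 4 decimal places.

-1.2426, -0.6909

Euler on (x_1,x_2): x_1_{n+1} = x_1_n + h·x_1', x_2_{n+1} = x_2_n + h·x_2'.
1.000000: (-0.590000, -0.400000); f=(-0.636400, -0.236000) → (-0.755464, -0.461360)
1.260000: (-0.755464, -0.461360); f=(-0.817191, -0.348541) → (-0.967934, -0.551981)
1.520000: (-0.967934, -0.551981); f=(-1.056292, -0.534281) → (-1.242570, -0.690894)
(x_1(1.78), x_2(1.78)) ≈ (-1.2426, -0.6909)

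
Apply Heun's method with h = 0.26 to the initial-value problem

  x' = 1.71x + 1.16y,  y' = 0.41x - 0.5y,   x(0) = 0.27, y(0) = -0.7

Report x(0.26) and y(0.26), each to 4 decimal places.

0.1767, -0.5929

Heun on (x,y): k1 = f(t_n, state_n); k2 = f(t_n + h, state_n + h·k1); state_{n+1} = state_n + (h/2)·(k1 + k2).
0.000000: (0.270000, -0.700000)
  k1 = (-0.350300, 0.460700)
  predictor → (0.178922, -0.580218)
  k2 = (-0.367096, 0.363467)
  → (0.176738, -0.592858)
(x(0.26), y(0.26)) ≈ (0.1767, -0.5929)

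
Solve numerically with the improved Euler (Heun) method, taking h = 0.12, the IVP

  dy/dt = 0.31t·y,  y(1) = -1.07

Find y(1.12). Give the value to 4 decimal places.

Heun: k1 = f(t_n, y_n); k2 = f(t_n + h, y_n + h·k1); y_{n+1} = y_n + (h/2)·(k1 + k2).
t=1.000000, y=-1.070000:
  k1 = f(1.000000, -1.070000) = -0.331700
  k2 = f(1.120000, -1.109804) = -0.385324
  y ← -1.070000 + (0.12/2)·(-0.331700 + (-0.385324)) = -1.113021
y(1.12) ≈ -1.1130

-1.1130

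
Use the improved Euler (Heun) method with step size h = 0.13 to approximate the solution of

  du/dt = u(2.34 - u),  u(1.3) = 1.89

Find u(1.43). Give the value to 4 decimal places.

Heun: k1 = f(t_n, u_n); k2 = f(t_n + h, u_n + h·k1); u_{n+1} = u_n + (h/2)·(k1 + k2).
t=1.300000, u=1.890000:
  k1 = f(1.300000, 1.890000) = 0.850500
  k2 = f(1.430000, 2.000565) = 0.679062
  u ← 1.890000 + (0.13/2)·(0.850500 + 0.679062) = 1.989422
u(1.43) ≈ 1.9894

1.9894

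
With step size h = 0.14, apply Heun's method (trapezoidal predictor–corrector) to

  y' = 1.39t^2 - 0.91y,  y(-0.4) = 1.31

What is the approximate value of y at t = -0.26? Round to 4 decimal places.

1.1739

Heun: k1 = f(t_n, y_n); k2 = f(t_n + h, y_n + h·k1); y_{n+1} = y_n + (h/2)·(k1 + k2).
t=-0.400000, y=1.310000:
  k1 = f(-0.400000, 1.310000) = -0.969700
  k2 = f(-0.260000, 1.174242) = -0.974596
  y ← 1.310000 + (0.14/2)·(-0.969700 + (-0.974596)) = 1.173899
y(-0.26) ≈ 1.1739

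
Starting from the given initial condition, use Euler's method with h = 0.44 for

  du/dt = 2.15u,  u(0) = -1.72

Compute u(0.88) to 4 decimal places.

-6.5135

Euler: u_{n+1} = u_n + h·f(t_n, u_n).
t=0.000000, u=-1.720000: f=-3.698000 → u ← -1.720000 + 0.44·(-3.698000) = -3.347120
t=0.440000, u=-3.347120: f=-7.196308 → u ← -3.347120 + 0.44·(-7.196308) = -6.513496
u(0.88) ≈ -6.5135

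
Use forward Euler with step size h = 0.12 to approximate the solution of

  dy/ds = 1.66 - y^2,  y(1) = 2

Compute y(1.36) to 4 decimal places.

1.4695

Euler: y_{n+1} = y_n + h·f(s_n, y_n).
s=1.000000, y=2.000000: f=-2.340000 → y ← 2.000000 + 0.12·(-2.340000) = 1.719200
s=1.120000, y=1.719200: f=-1.295649 → y ← 1.719200 + 0.12·(-1.295649) = 1.563722
s=1.240000, y=1.563722: f=-0.785227 → y ← 1.563722 + 0.12·(-0.785227) = 1.469495
y(1.36) ≈ 1.4695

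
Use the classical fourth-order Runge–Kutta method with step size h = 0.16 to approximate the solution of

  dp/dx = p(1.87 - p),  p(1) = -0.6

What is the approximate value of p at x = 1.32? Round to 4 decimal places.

RK4: k1 = f(x_n, p_n); k2 = f(x_n + h/2, p_n + (h/2)·k1); k3 = f(x_n + h/2, p_n + (h/2)·k2); k4 = f(x_n + h, p_n + h·k3); p_{n+1} = p_n + (h/6)·(k1 + 2k2 + 2k3 + k4).
x=1.000000, p=-0.600000:
  k1 = f(1.000000, -0.600000) = -1.482000
  k2 = f(1.080000, -0.718560) = -1.860036
  k3 = f(1.080000, -0.748803) = -1.960967
  k4 = f(1.160000, -0.913755) = -2.543669
  p ← -0.600000 + (0.16/6)·(k1 + 2k2 + 2k3 + k4) = -0.911138
x=1.160000, p=-0.911138:
  k1 = f(1.160000, -0.911138) = -2.534000
  k2 = f(1.240000, -1.113858) = -3.323594
  k3 = f(1.240000, -1.177026) = -3.586427
  k4 = f(1.320000, -1.484966) = -4.982012
  p ← -0.911138 + (0.16/6)·(k1 + 2k2 + 2k3 + k4) = -1.480099
p(1.32) ≈ -1.4801

-1.4801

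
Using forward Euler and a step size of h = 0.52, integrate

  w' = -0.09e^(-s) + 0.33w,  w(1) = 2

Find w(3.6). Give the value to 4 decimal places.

4.3513

Euler: w_{n+1} = w_n + h·f(s_n, w_n).
s=1.000000, w=2.000000: f=0.626891 → w ← 2.000000 + 0.52·0.626891 = 2.325983
s=1.520000, w=2.325983: f=0.747890 → w ← 2.325983 + 0.52·0.747890 = 2.714886
s=2.040000, w=2.714886: f=0.884210 → w ← 2.714886 + 0.52·0.884210 = 3.174675
s=2.560000, w=3.174675: f=1.040685 → w ← 3.174675 + 0.52·1.040685 = 3.715832
s=3.080000, w=3.715832: f=1.222088 → w ← 3.715832 + 0.52·1.222088 = 4.351318
w(3.6) ≈ 4.3513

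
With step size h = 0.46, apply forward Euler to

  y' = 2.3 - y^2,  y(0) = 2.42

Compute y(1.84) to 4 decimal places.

Euler: y_{n+1} = y_n + h·f(x_n, y_n).
x=0.000000, y=2.420000: f=-3.556400 → y ← 2.420000 + 0.46·(-3.556400) = 0.784056
x=0.460000, y=0.784056: f=1.685256 → y ← 0.784056 + 0.46·1.685256 = 1.559274
x=0.920000, y=1.559274: f=-0.131335 → y ← 1.559274 + 0.46·(-0.131335) = 1.498860
x=1.380000, y=1.498860: f=0.053419 → y ← 1.498860 + 0.46·0.053419 = 1.523433
y(1.84) ≈ 1.5234

1.5234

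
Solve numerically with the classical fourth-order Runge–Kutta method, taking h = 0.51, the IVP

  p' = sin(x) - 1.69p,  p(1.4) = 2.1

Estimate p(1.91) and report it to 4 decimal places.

1.2279

RK4: k1 = f(x_n, p_n); k2 = f(x_n + h/2, p_n + (h/2)·k1); k3 = f(x_n + h/2, p_n + (h/2)·k2); k4 = f(x_n + h, p_n + h·k3); p_{n+1} = p_n + (h/6)·(k1 + 2k2 + 2k3 + k4).
x=1.400000, p=2.100000:
  k1 = f(1.400000, 2.100000) = -2.563550
  k2 = f(1.655000, 1.446295) = -1.447781
  k3 = f(1.655000, 1.730816) = -1.928622
  k4 = f(1.910000, 1.116403) = -0.943701
  p ← 2.100000 + (0.51/6)·(k1 + 2k2 + 2k3 + k4) = 1.227895
p(1.91) ≈ 1.2279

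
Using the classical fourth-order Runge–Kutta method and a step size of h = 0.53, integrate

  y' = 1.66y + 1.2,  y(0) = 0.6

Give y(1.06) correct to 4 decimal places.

6.9306

RK4: k1 = f(s_n, y_n); k2 = f(s_n + h/2, y_n + (h/2)·k1); k3 = f(s_n + h/2, y_n + (h/2)·k2); k4 = f(s_n + h, y_n + h·k3); y_{n+1} = y_n + (h/6)·(k1 + 2k2 + 2k3 + k4).
s=0.000000, y=0.600000:
  k1 = f(0.000000, 0.600000) = 2.196000
  k2 = f(0.265000, 1.181940) = 3.162020
  k3 = f(0.265000, 1.437935) = 3.586973
  k4 = f(0.530000, 2.501096) = 5.351819
  y ← 0.600000 + (0.53/6)·(k1 + 2k2 + 2k3 + k4) = 2.459046
s=0.530000, y=2.459046:
  k1 = f(0.530000, 2.459046) = 5.282017
  k2 = f(0.795000, 3.858780) = 7.605576
  k3 = f(0.795000, 4.474524) = 8.627709
  k4 = f(1.060000, 7.031732) = 12.872675
  y ← 2.459046 + (0.53/6)·(k1 + 2k2 + 2k3 + k4) = 6.930591
y(1.06) ≈ 6.9306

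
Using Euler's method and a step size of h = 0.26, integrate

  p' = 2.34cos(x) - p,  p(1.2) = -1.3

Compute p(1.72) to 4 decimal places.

Euler: p_{n+1} = p_n + h·f(x_n, p_n).
x=1.200000, p=-1.300000: f=2.147917 → p ← -1.300000 + 0.26·2.147917 = -0.741542
x=1.460000, p=-0.741542: f=1.000275 → p ← -0.741542 + 0.26·1.000275 = -0.481470
p(1.72) ≈ -0.4815

-0.4815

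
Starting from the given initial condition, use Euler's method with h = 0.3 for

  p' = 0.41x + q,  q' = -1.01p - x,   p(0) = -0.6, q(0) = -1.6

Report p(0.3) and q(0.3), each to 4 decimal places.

-1.0800, -1.4182

Euler on (p,q): p_{n+1} = p_n + h·p', q_{n+1} = q_n + h·q'.
0.000000: (-0.600000, -1.600000); f=(-1.600000, 0.606000) → (-1.080000, -1.418200)
(p(0.3), q(0.3)) ≈ (-1.0800, -1.4182)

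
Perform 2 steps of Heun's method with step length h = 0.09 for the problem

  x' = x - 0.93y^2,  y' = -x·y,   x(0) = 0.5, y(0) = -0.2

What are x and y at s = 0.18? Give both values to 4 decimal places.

0.5918, -0.1814

Heun on (x,y): k1 = f(s_n, state_n); k2 = f(s_n + h, state_n + h·k1); state_{n+1} = state_n + (h/2)·(k1 + k2).
0.000000: (0.500000, -0.200000)
  k1 = (0.462800, 0.100000)
  predictor → (0.541652, -0.191000)
  k2 = (0.507725, 0.103456)
  → (0.543674, -0.190845)
0.090000: (0.543674, -0.190845)
  k1 = (0.509802, 0.103757)
  predictor → (0.589556, -0.181506)
  k2 = (0.558917, 0.107008)
  → (0.591766, -0.181360)
(x(0.18), y(0.18)) ≈ (0.5918, -0.1814)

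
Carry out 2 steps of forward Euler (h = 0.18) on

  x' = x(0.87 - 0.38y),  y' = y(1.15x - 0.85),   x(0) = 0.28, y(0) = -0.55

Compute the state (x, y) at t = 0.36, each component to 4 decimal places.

0.3981, -0.4560

Euler on (x,y): x_{n+1} = x_n + h·x', y_{n+1} = y_n + h·y'.
0.000000: (0.280000, -0.550000); f=(0.302120, 0.290400) → (0.334382, -0.497728)
0.180000: (0.334382, -0.497728); f=(0.354156, 0.231673) → (0.398130, -0.456027)
(x(0.36), y(0.36)) ≈ (0.3981, -0.4560)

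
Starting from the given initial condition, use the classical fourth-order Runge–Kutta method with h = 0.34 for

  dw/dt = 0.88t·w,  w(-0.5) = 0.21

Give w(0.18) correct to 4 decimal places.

0.1908

RK4: k1 = f(t_n, w_n); k2 = f(t_n + h/2, w_n + (h/2)·k1); k3 = f(t_n + h/2, w_n + (h/2)·k2); k4 = f(t_n + h, w_n + h·k3); w_{n+1} = w_n + (h/6)·(k1 + 2k2 + 2k3 + k4).
t=-0.500000, w=0.210000:
  k1 = f(-0.500000, 0.210000) = -0.092400
  k2 = f(-0.330000, 0.194292) = -0.056422
  k3 = f(-0.330000, 0.200408) = -0.058199
  k4 = f(-0.160000, 0.190212) = -0.026782
  w ← 0.210000 + (0.34/6)·(k1 + 2k2 + 2k3 + k4) = 0.190256
t=-0.160000, w=0.190256:
  k1 = f(-0.160000, 0.190256) = -0.026788
  k2 = f(0.010000, 0.185702) = 0.001634
  k3 = f(0.010000, 0.190534) = 0.001677
  k4 = f(0.180000, 0.190826) = 0.030227
  w ← 0.190256 + (0.34/6)·(k1 + 2k2 + 2k3 + k4) = 0.190826
w(0.18) ≈ 0.1908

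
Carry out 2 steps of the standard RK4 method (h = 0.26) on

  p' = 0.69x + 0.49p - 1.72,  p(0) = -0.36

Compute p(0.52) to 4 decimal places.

RK4: k1 = f(x_n, p_n); k2 = f(x_n + h/2, p_n + (h/2)·k1); k3 = f(x_n + h/2, p_n + (h/2)·k2); k4 = f(x_n + h, p_n + h·k3); p_{n+1} = p_n + (h/6)·(k1 + 2k2 + 2k3 + k4).
x=0.000000, p=-0.360000:
  k1 = f(0.000000, -0.360000) = -1.896400
  k2 = f(0.130000, -0.606532) = -1.927501
  k3 = f(0.130000, -0.610575) = -1.929482
  k4 = f(0.260000, -0.861665) = -1.962816
  p ← -0.360000 + (0.26/6)·(k1 + 2k2 + 2k3 + k4) = -0.861505
x=0.260000, p=-0.861505:
  k1 = f(0.260000, -0.861505) = -1.962737
  k2 = f(0.390000, -1.116660) = -1.998064
  k3 = f(0.390000, -1.121253) = -2.000314
  k4 = f(0.520000, -1.381586) = -2.038177
  p ← -0.861505 + (0.26/6)·(k1 + 2k2 + 2k3 + k4) = -1.381404
p(0.52) ≈ -1.3814

-1.3814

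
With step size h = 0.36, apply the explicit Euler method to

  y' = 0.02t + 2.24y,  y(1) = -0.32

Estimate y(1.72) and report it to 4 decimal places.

Euler: y_{n+1} = y_n + h·f(t_n, y_n).
t=1.000000, y=-0.320000: f=-0.696800 → y ← -0.320000 + 0.36·(-0.696800) = -0.570848
t=1.360000, y=-0.570848: f=-1.251500 → y ← -0.570848 + 0.36·(-1.251500) = -1.021388
y(1.72) ≈ -1.0214

-1.0214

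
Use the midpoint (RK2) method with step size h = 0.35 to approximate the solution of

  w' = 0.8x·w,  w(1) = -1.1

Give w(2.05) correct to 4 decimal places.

-3.7627

Midpoint: k1 = f(x_n, w_n); k2 = f(x_n + h/2, w_n + (h/2)·k1); w_{n+1} = w_n + h·k2.
x=1.000000, w=-1.100000:
  k1 = f(1.000000, -1.100000) = -0.880000
  k2 = f(1.175000, -1.254000) = -1.178760
  w ← -1.100000 + 0.35·(-1.178760) = -1.512566
x=1.350000, w=-1.512566:
  k1 = f(1.350000, -1.512566) = -1.633571
  k2 = f(1.525000, -1.798441) = -2.194098
  w ← -1.512566 + 0.35·(-2.194098) = -2.280500
x=1.700000, w=-2.280500:
  k1 = f(1.700000, -2.280500) = -3.101480
  k2 = f(1.875000, -2.823259) = -4.234889
  w ← -2.280500 + 0.35·(-4.234889) = -3.762711
w(2.05) ≈ -3.7627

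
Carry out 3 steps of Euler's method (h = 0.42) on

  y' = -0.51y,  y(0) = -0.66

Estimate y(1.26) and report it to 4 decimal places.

Euler: y_{n+1} = y_n + h·f(t_n, y_n).
t=0.000000, y=-0.660000: f=0.336600 → y ← -0.660000 + 0.42·0.336600 = -0.518628
t=0.420000, y=-0.518628: f=0.264500 → y ← -0.518628 + 0.42·0.264500 = -0.407538
t=0.840000, y=-0.407538: f=0.207844 → y ← -0.407538 + 0.42·0.207844 = -0.320243
y(1.26) ≈ -0.3202

-0.3202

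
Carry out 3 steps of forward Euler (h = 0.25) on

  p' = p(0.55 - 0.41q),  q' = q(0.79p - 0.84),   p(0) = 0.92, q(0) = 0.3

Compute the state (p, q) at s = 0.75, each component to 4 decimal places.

1.2495, 0.2926

Euler on (p,q): p_{n+1} = p_n + h·p', q_{n+1} = q_n + h·q'.
0.000000: (0.920000, 0.300000); f=(0.392840, -0.033960) → (1.018210, 0.291510)
0.250000: (1.018210, 0.291510); f=(0.438320, -0.010382) → (1.127790, 0.288915)
0.500000: (1.127790, 0.288915); f=(0.486692, 0.014721) → (1.249463, 0.292595)
(p(0.75), q(0.75)) ≈ (1.2495, 0.2926)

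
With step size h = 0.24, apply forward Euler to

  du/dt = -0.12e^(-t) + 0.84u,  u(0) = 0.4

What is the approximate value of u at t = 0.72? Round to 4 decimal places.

Euler: u_{n+1} = u_n + h·f(t_n, u_n).
t=0.000000, u=0.400000: f=0.216000 → u ← 0.400000 + 0.24·0.216000 = 0.451840
t=0.240000, u=0.451840: f=0.285150 → u ← 0.451840 + 0.24·0.285150 = 0.520276
t=0.480000, u=0.520276: f=0.362778 → u ← 0.520276 + 0.24·0.362778 = 0.607343
u(0.72) ≈ 0.6073

0.6073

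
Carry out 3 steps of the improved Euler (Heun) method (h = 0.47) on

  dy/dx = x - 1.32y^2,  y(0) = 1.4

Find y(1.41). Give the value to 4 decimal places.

Heun: k1 = f(x_n, y_n); k2 = f(x_n + h, y_n + h·k1); y_{n+1} = y_n + (h/2)·(k1 + k2).
x=0.000000, y=1.400000:
  k1 = f(0.000000, 1.400000) = -2.587200
  k2 = f(0.470000, 0.184016) = 0.425302
  y ← 1.400000 + (0.47/2)·(-2.587200 + 0.425302) = 0.891954
x=0.470000, y=0.891954:
  k1 = f(0.470000, 0.891954) = -0.580168
  k2 = f(0.940000, 0.619275) = 0.433778
  y ← 0.891954 + (0.47/2)·(-0.580168 + 0.433778) = 0.857552
x=0.940000, y=0.857552:
  k1 = f(0.940000, 0.857552) = -0.030723
  k2 = f(1.410000, 0.843113) = 0.471693
  y ← 0.857552 + (0.47/2)·(-0.030723 + 0.471693) = 0.961180
y(1.41) ≈ 0.9612

0.9612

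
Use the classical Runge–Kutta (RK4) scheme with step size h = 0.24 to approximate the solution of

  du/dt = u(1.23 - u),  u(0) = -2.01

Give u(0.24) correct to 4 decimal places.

RK4: k1 = f(t_n, u_n); k2 = f(t_n + h/2, u_n + (h/2)·k1); k3 = f(t_n + h/2, u_n + (h/2)·k2); k4 = f(t_n + h, u_n + h·k3); u_{n+1} = u_n + (h/6)·(k1 + 2k2 + 2k3 + k4).
t=0.000000, u=-2.010000:
  k1 = f(0.000000, -2.010000) = -6.512400
  k2 = f(0.120000, -2.791488) = -11.225935
  k3 = f(0.120000, -3.357112) = -15.399451
  k4 = f(0.240000, -5.705868) = -39.575150
  u ← -2.010000 + (0.24/6)·(k1 + 2k2 + 2k3 + k4) = -5.983533
u(0.24) ≈ -5.9835

-5.9835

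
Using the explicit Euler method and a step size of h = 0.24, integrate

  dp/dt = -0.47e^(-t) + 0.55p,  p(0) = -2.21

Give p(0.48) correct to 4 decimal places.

-3.0484

Euler: p_{n+1} = p_n + h·f(t_n, p_n).
t=0.000000, p=-2.210000: f=-1.685500 → p ← -2.210000 + 0.24·(-1.685500) = -2.614520
t=0.240000, p=-2.614520: f=-1.807701 → p ← -2.614520 + 0.24·(-1.807701) = -3.048368
p(0.48) ≈ -3.0484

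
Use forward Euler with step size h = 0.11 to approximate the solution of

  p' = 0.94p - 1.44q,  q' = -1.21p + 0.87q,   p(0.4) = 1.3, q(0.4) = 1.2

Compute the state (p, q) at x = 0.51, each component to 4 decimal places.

Euler on (p,q): p_{n+1} = p_n + h·p', q_{n+1} = q_n + h·q'.
0.400000: (1.300000, 1.200000); f=(-0.506000, -0.529000) → (1.244340, 1.141810)
(p(0.51), q(0.51)) ≈ (1.2443, 1.1418)

1.2443, 1.1418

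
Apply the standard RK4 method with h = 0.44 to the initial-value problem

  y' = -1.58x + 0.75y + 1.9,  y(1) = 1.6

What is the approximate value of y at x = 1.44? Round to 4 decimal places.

RK4: k1 = f(x_n, y_n); k2 = f(x_n + h/2, y_n + (h/2)·k1); k3 = f(x_n + h/2, y_n + (h/2)·k2); k4 = f(x_n + h, y_n + h·k3); y_{n+1} = y_n + (h/6)·(k1 + 2k2 + 2k3 + k4).
x=1.000000, y=1.600000:
  k1 = f(1.000000, 1.600000) = 1.520000
  k2 = f(1.220000, 1.934400) = 1.423200
  k3 = f(1.220000, 1.913104) = 1.407228
  k4 = f(1.440000, 2.219180) = 1.289185
  y ← 1.600000 + (0.44/6)·(k1 + 2k2 + 2k3 + k4) = 2.221136
y(1.44) ≈ 2.2211

2.2211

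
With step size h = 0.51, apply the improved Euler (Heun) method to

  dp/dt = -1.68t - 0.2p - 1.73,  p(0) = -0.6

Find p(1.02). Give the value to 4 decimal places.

-2.9135

Heun: k1 = f(t_n, p_n); k2 = f(t_n + h, p_n + h·k1); p_{n+1} = p_n + (h/2)·(k1 + k2).
t=0.000000, p=-0.600000:
  k1 = f(0.000000, -0.600000) = -1.610000
  k2 = f(0.510000, -1.421100) = -2.302580
  p ← -0.600000 + (0.51/2)·(-1.610000 + (-2.302580)) = -1.597708
t=0.510000, p=-1.597708:
  k1 = f(0.510000, -1.597708) = -2.267258
  k2 = f(1.020000, -2.754010) = -2.892798
  p ← -1.597708 + (0.51/2)·(-2.267258 + (-2.892798)) = -2.913522
p(1.02) ≈ -2.9135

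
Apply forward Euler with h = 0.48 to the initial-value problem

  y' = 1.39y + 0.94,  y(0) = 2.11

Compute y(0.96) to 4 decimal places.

Euler: y_{n+1} = y_n + h·f(t_n, y_n).
t=0.000000, y=2.110000: f=3.872900 → y ← 2.110000 + 0.48·3.872900 = 3.968992
t=0.480000, y=3.968992: f=6.456899 → y ← 3.968992 + 0.48·6.456899 = 7.068303
y(0.96) ≈ 7.0683

7.0683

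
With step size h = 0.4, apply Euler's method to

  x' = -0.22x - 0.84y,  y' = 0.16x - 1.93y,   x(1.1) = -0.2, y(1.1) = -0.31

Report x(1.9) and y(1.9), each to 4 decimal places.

Euler on (x,y): x_{n+1} = x_n + h·x', y_{n+1} = y_n + h·y'.
1.100000: (-0.200000, -0.310000); f=(0.304400, 0.566300) → (-0.078240, -0.083480)
1.500000: (-0.078240, -0.083480); f=(0.087336, 0.148598) → (-0.043306, -0.024041)
(x(1.9), y(1.9)) ≈ (-0.0433, -0.0240)

-0.0433, -0.0240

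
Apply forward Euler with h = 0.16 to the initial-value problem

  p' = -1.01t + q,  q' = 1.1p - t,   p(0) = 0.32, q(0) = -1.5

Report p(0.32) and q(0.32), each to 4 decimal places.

Euler on (p,q): p_{n+1} = p_n + h·p', q_{n+1} = q_n + h·q'.
0.000000: (0.320000, -1.500000); f=(-1.500000, 0.352000) → (0.080000, -1.443680)
0.160000: (0.080000, -1.443680); f=(-1.605280, -0.072000) → (-0.176845, -1.455200)
(p(0.32), q(0.32)) ≈ (-0.1768, -1.4552)

-0.1768, -1.4552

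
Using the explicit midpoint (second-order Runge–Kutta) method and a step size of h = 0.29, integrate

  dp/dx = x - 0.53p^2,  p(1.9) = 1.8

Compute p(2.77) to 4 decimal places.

Midpoint: k1 = f(x_n, p_n); k2 = f(x_n + h/2, p_n + (h/2)·k1); p_{n+1} = p_n + h·k2.
x=1.900000, p=1.800000:
  k1 = f(1.900000, 1.800000) = 0.182800
  k2 = f(2.045000, 1.826506) = 0.276854
  p ← 1.800000 + 0.29·0.276854 = 1.880288
x=2.190000, p=1.880288:
  k1 = f(2.190000, 1.880288) = 0.316195
  k2 = f(2.335000, 1.926136) = 0.368700
  p ← 1.880288 + 0.29·0.368700 = 1.987211
x=2.480000, p=1.987211:
  k1 = f(2.480000, 1.987211) = 0.387026
  k2 = f(2.625000, 2.043330) = 0.412146
  p ← 1.987211 + 0.29·0.412146 = 2.106733
p(2.77) ≈ 2.1067

2.1067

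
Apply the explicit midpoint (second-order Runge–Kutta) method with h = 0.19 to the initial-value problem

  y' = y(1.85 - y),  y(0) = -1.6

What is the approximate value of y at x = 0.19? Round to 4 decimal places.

-3.2042

Midpoint: k1 = f(x_n, y_n); k2 = f(x_n + h/2, y_n + (h/2)·k1); y_{n+1} = y_n + h·k2.
x=0.000000, y=-1.600000:
  k1 = f(0.000000, -1.600000) = -5.520000
  k2 = f(0.095000, -2.124400) = -8.443215
  y ← -1.600000 + 0.19·(-8.443215) = -3.204211
y(0.19) ≈ -3.2042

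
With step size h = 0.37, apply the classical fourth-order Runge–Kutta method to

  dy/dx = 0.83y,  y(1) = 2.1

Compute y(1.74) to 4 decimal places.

RK4: k1 = f(x_n, y_n); k2 = f(x_n + h/2, y_n + (h/2)·k1); k3 = f(x_n + h/2, y_n + (h/2)·k2); k4 = f(x_n + h, y_n + h·k3); y_{n+1} = y_n + (h/6)·(k1 + 2k2 + 2k3 + k4).
x=1.000000, y=2.100000:
  k1 = f(1.000000, 2.100000) = 1.743000
  k2 = f(1.185000, 2.422455) = 2.010638
  k3 = f(1.185000, 2.471968) = 2.051733
  k4 = f(1.370000, 2.859141) = 2.373087
  y ← 2.100000 + (0.37/6)·(k1 + 2k2 + 2k3 + k4) = 2.854851
x=1.370000, y=2.854851:
  k1 = f(1.370000, 2.854851) = 2.369526
  k2 = f(1.555000, 3.293214) = 2.733367
  k3 = f(1.555000, 3.360524) = 2.789235
  k4 = f(1.740000, 3.886868) = 3.226101
  y ← 2.854851 + (0.37/6)·(k1 + 2k2 + 2k3 + k4) = 3.881036
y(1.74) ≈ 3.8810

3.8810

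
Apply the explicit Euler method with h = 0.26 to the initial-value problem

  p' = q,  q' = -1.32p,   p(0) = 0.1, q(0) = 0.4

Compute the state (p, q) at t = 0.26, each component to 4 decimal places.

0.2040, 0.3657

Euler on (p,q): p_{n+1} = p_n + h·p', q_{n+1} = q_n + h·q'.
0.000000: (0.100000, 0.400000); f=(0.400000, -0.132000) → (0.204000, 0.365680)
(p(0.26), q(0.26)) ≈ (0.2040, 0.3657)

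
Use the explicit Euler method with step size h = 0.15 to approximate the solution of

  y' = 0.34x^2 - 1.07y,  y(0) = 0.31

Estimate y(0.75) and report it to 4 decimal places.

Euler: y_{n+1} = y_n + h·f(x_n, y_n).
x=0.000000, y=0.310000: f=-0.331700 → y ← 0.310000 + 0.15·(-0.331700) = 0.260245
x=0.150000, y=0.260245: f=-0.270812 → y ← 0.260245 + 0.15·(-0.270812) = 0.219623
x=0.300000, y=0.219623: f=-0.204397 → y ← 0.219623 + 0.15·(-0.204397) = 0.188964
x=0.450000, y=0.188964: f=-0.133341 → y ← 0.188964 + 0.15·(-0.133341) = 0.168962
x=0.600000, y=0.168962: f=-0.058390 → y ← 0.168962 + 0.15·(-0.058390) = 0.160204
y(0.75) ≈ 0.1602

0.1602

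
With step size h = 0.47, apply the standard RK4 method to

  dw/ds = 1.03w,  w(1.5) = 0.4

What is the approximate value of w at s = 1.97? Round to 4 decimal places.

RK4: k1 = f(s_n, w_n); k2 = f(s_n + h/2, w_n + (h/2)·k1); k3 = f(s_n + h/2, w_n + (h/2)·k2); k4 = f(s_n + h, w_n + h·k3); w_{n+1} = w_n + (h/6)·(k1 + 2k2 + 2k3 + k4).
s=1.500000, w=0.400000:
  k1 = f(1.500000, 0.400000) = 0.412000
  k2 = f(1.735000, 0.496820) = 0.511725
  k3 = f(1.735000, 0.520255) = 0.535863
  k4 = f(1.970000, 0.651856) = 0.671411
  w ← 0.400000 + (0.47/6)·(k1 + 2k2 + 2k3 + k4) = 0.648989
w(1.97) ≈ 0.6490

0.6490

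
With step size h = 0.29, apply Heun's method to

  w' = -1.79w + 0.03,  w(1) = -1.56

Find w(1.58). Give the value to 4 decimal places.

-0.5808

Heun: k1 = f(x_n, w_n); k2 = f(x_n + h, w_n + h·k1); w_{n+1} = w_n + (h/2)·(k1 + k2).
x=1.000000, w=-1.560000:
  k1 = f(1.000000, -1.560000) = 2.822400
  k2 = f(1.290000, -0.741504) = 1.357292
  w ← -1.560000 + (0.29/2)·(2.822400 + 1.357292) = -0.953945
x=1.290000, w=-0.953945:
  k1 = f(1.290000, -0.953945) = 1.737561
  k2 = f(1.580000, -0.450052) = 0.835593
  w ← -0.953945 + (0.29/2)·(1.737561 + 0.835593) = -0.580837
w(1.58) ≈ -0.5808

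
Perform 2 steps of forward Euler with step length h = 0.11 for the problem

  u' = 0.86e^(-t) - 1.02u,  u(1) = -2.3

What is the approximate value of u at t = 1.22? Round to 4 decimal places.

Euler: u_{n+1} = u_n + h·f(t_n, u_n).
t=1.000000, u=-2.300000: f=2.662376 → u ← -2.300000 + 0.11·2.662376 = -2.007139
t=1.110000, u=-2.007139: f=2.330702 → u ← -2.007139 + 0.11·2.330702 = -1.750761
u(1.22) ≈ -1.7508

-1.7508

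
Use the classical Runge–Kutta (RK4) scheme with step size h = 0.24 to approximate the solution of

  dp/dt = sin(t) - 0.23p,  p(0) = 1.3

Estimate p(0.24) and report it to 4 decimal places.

1.2583

RK4: k1 = f(t_n, p_n); k2 = f(t_n + h/2, p_n + (h/2)·k1); k3 = f(t_n + h/2, p_n + (h/2)·k2); k4 = f(t_n + h, p_n + h·k3); p_{n+1} = p_n + (h/6)·(k1 + 2k2 + 2k3 + k4).
t=0.000000, p=1.300000:
  k1 = f(0.000000, 1.300000) = -0.299000
  k2 = f(0.120000, 1.264120) = -0.171035
  k3 = f(0.120000, 1.279476) = -0.174567
  k4 = f(0.240000, 1.258104) = -0.051661
  p ← 1.300000 + (0.24/6)·(k1 + 2k2 + 2k3 + k4) = 1.258325
p(0.24) ≈ 1.2583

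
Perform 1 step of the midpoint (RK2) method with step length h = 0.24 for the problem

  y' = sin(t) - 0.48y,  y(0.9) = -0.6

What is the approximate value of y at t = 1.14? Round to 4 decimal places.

-0.3412

Midpoint: k1 = f(t_n, y_n); k2 = f(t_n + h/2, y_n + (h/2)·k1); y_{n+1} = y_n + h·k2.
t=0.900000, y=-0.600000:
  k1 = f(0.900000, -0.600000) = 1.071327
  k2 = f(1.020000, -0.471441) = 1.078400
  y ← -0.600000 + 0.24·1.078400 = -0.341184
y(1.14) ≈ -0.3412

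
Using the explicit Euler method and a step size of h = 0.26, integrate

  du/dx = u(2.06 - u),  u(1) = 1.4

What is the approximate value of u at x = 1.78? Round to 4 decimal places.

Euler: u_{n+1} = u_n + h·f(x_n, u_n).
x=1.000000, u=1.400000: f=0.924000 → u ← 1.400000 + 0.26·0.924000 = 1.640240
x=1.260000, u=1.640240: f=0.688507 → u ← 1.640240 + 0.26·0.688507 = 1.819252
x=1.520000, u=1.819252: f=0.437982 → u ← 1.819252 + 0.26·0.437982 = 1.933127
u(1.78) ≈ 1.9331

1.9331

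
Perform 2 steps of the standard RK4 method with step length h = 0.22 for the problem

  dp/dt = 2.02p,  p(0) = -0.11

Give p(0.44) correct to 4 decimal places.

RK4: k1 = f(t_n, p_n); k2 = f(t_n + h/2, p_n + (h/2)·k1); k3 = f(t_n + h/2, p_n + (h/2)·k2); k4 = f(t_n + h, p_n + h·k3); p_{n+1} = p_n + (h/6)·(k1 + 2k2 + 2k3 + k4).
t=0.000000, p=-0.110000:
  k1 = f(0.000000, -0.110000) = -0.222200
  k2 = f(0.110000, -0.134442) = -0.271573
  k3 = f(0.110000, -0.139873) = -0.282543
  k4 = f(0.220000, -0.172160) = -0.347762
  p ← -0.110000 + (0.22/6)·(k1 + 2k2 + 2k3 + k4) = -0.171534
t=0.220000, p=-0.171534:
  k1 = f(0.220000, -0.171534) = -0.346498
  k2 = f(0.330000, -0.209649) = -0.423490
  k3 = f(0.330000, -0.218118) = -0.440598
  k4 = f(0.440000, -0.268465) = -0.542300
  p ← -0.171534 + (0.22/6)·(k1 + 2k2 + 2k3 + k4) = -0.267490
p(0.44) ≈ -0.2675

-0.2675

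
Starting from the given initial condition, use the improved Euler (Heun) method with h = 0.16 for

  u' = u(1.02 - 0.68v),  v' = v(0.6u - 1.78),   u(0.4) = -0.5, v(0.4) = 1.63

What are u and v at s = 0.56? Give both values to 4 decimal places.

Heun on (u,v): k1 = f(s_n, state_n); k2 = f(s_n + h, state_n + h·k1); state_{n+1} = state_n + (h/2)·(k1 + k2).
0.400000: (-0.500000, 1.630000)
  k1 = (0.044200, -3.390400)
  predictor → (-0.492928, 1.087536)
  k2 = (-0.138254, -2.257460)
  → (-0.507524, 1.178171)
(u(0.56), v(0.56)) ≈ (-0.5075, 1.1782)

-0.5075, 1.1782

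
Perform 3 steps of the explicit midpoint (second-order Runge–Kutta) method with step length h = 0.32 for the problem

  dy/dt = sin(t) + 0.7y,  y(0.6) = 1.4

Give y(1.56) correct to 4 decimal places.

3.8413

Midpoint: k1 = f(t_n, y_n); k2 = f(t_n + h/2, y_n + (h/2)·k1); y_{n+1} = y_n + h·k2.
t=0.600000, y=1.400000:
  k1 = f(0.600000, 1.400000) = 1.544642
  k2 = f(0.760000, 1.647143) = 1.841921
  y ← 1.400000 + 0.32·1.841921 = 1.989415
t=0.920000, y=1.989415:
  k1 = f(0.920000, 1.989415) = 2.188192
  k2 = f(1.080000, 2.339526) = 2.519626
  y ← 1.989415 + 0.32·2.519626 = 2.795695
t=1.240000, y=2.795695:
  k1 = f(1.240000, 2.795695) = 2.902771
  k2 = f(1.400000, 3.260138) = 3.267547
  y ← 2.795695 + 0.32·3.267547 = 3.841310
y(1.56) ≈ 3.8413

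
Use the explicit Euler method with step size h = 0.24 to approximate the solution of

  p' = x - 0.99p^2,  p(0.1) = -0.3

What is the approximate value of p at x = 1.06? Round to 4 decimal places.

0.0830

Euler: p_{n+1} = p_n + h·f(x_n, p_n).
x=0.100000, p=-0.300000: f=0.010900 → p ← -0.300000 + 0.24·0.010900 = -0.297384
x=0.340000, p=-0.297384: f=0.252447 → p ← -0.297384 + 0.24·0.252447 = -0.236797
x=0.580000, p=-0.236797: f=0.524488 → p ← -0.236797 + 0.24·0.524488 = -0.110920
x=0.820000, p=-0.110920: f=0.807820 → p ← -0.110920 + 0.24·0.807820 = 0.082957
p(1.06) ≈ 0.0830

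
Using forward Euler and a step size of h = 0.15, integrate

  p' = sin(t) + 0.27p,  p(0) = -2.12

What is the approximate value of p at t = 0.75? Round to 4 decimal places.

Euler: p_{n+1} = p_n + h·f(t_n, p_n).
t=0.000000, p=-2.120000: f=-0.572400 → p ← -2.120000 + 0.15·(-0.572400) = -2.205860
t=0.150000, p=-2.205860: f=-0.446144 → p ← -2.205860 + 0.15·(-0.446144) = -2.272782
t=0.300000, p=-2.272782: f=-0.318131 → p ← -2.272782 + 0.15·(-0.318131) = -2.320501
t=0.450000, p=-2.320501: f=-0.191570 → p ← -2.320501 + 0.15·(-0.191570) = -2.349237
t=0.600000, p=-2.349237: f=-0.069651 → p ← -2.349237 + 0.15·(-0.069651) = -2.359684
p(0.75) ≈ -2.3597

-2.3597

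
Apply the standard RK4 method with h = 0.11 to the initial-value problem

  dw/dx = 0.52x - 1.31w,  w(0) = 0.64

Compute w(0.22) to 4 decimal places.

RK4: k1 = f(x_n, w_n); k2 = f(x_n + h/2, w_n + (h/2)·k1); k3 = f(x_n + h/2, w_n + (h/2)·k2); k4 = f(x_n + h, w_n + h·k3); w_{n+1} = w_n + (h/6)·(k1 + 2k2 + 2k3 + k4).
x=0.000000, w=0.640000:
  k1 = f(0.000000, 0.640000) = -0.838400
  k2 = f(0.055000, 0.593888) = -0.749393
  k3 = f(0.055000, 0.598783) = -0.755806
  k4 = f(0.110000, 0.556861) = -0.672288
  w ← 0.640000 + (0.11/6)·(k1 + 2k2 + 2k3 + k4) = 0.557113
x=0.110000, w=0.557113:
  k1 = f(0.110000, 0.557113) = -0.672619
  k2 = f(0.165000, 0.520119) = -0.595556
  k3 = f(0.165000, 0.524358) = -0.601109
  k4 = f(0.220000, 0.490991) = -0.528799
  w ← 0.557113 + (0.11/6)·(k1 + 2k2 + 2k3 + k4) = 0.491210
w(0.22) ≈ 0.4912

0.4912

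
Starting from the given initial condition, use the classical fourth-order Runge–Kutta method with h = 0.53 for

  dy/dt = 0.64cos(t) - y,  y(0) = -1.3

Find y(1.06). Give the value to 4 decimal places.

RK4: k1 = f(t_n, y_n); k2 = f(t_n + h/2, y_n + (h/2)·k1); k3 = f(t_n + h/2, y_n + (h/2)·k2); k4 = f(t_n + h, y_n + h·k3); y_{n+1} = y_n + (h/6)·(k1 + 2k2 + 2k3 + k4).
t=0.000000, y=-1.300000:
  k1 = f(0.000000, -1.300000) = 1.940000
  k2 = f(0.265000, -0.785900) = 1.403559
  k3 = f(0.265000, -0.928057) = 1.545716
  k4 = f(0.530000, -0.480771) = 1.032967
  y ← -1.300000 + (0.53/6)·(k1 + 2k2 + 2k3 + k4) = -0.516349
t=0.530000, y=-0.516349:
  k1 = f(0.530000, -0.516349) = 1.068546
  k2 = f(0.795000, -0.233185) = 0.681367
  k3 = f(0.795000, -0.335787) = 0.783969
  k4 = f(1.060000, -0.100846) = 0.413724
  y ← -0.516349 + (0.53/6)·(k1 + 2k2 + 2k3 + k4) = -0.126539
y(1.06) ≈ -0.1265

-0.1265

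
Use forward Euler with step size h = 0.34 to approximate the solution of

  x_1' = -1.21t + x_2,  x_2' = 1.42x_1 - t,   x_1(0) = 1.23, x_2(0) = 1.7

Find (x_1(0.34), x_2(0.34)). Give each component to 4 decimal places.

Euler on (x_1,x_2): x_1_{n+1} = x_1_n + h·x_1', x_2_{n+1} = x_2_n + h·x_2'.
0.000000: (1.230000, 1.700000); f=(1.700000, 1.746600) → (1.808000, 2.293844)
(x_1(0.34), x_2(0.34)) ≈ (1.8080, 2.2938)

1.8080, 2.2938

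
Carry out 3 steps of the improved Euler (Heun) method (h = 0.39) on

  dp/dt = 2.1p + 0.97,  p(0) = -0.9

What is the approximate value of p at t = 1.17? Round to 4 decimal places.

-4.8425

Heun: k1 = f(t_n, p_n); k2 = f(t_n + h, p_n + h·k1); p_{n+1} = p_n + (h/2)·(k1 + k2).
t=0.000000, p=-0.900000:
  k1 = f(0.000000, -0.900000) = -0.920000
  k2 = f(0.390000, -1.258800) = -1.673480
  p ← -0.900000 + (0.39/2)·(-0.920000 + (-1.673480)) = -1.405729
t=0.390000, p=-1.405729:
  k1 = f(0.390000, -1.405729) = -1.982030
  k2 = f(0.780000, -2.178720) = -3.605313
  p ← -1.405729 + (0.39/2)·(-1.982030 + (-3.605313)) = -2.495260
t=0.780000, p=-2.495260:
  k1 = f(0.780000, -2.495260) = -4.270047
  k2 = f(1.170000, -4.160579) = -7.767215
  p ← -2.495260 + (0.39/2)·(-4.270047 + (-7.767215)) = -4.842527
p(1.17) ≈ -4.8425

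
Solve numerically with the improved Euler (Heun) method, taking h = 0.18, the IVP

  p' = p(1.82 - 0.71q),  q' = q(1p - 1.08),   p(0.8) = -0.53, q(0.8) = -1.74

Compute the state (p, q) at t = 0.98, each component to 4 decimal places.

-0.8752, -1.2764

Heun on (p,q): k1 = f(t_n, state_n); k2 = f(t_n + h, state_n + h·k1); state_{n+1} = state_n + (h/2)·(k1 + k2).
0.800000: (-0.530000, -1.740000)
  k1 = (-1.619362, 2.801400)
  predictor → (-0.821485, -1.235748)
  k2 = (-2.215859, 2.349756)
  → (-0.875170, -1.276396)
(p(0.98), q(0.98)) ≈ (-0.8752, -1.2764)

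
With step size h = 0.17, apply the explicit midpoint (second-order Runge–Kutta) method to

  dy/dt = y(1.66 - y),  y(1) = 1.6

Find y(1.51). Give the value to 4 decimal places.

1.6334

Midpoint: k1 = f(t_n, y_n); k2 = f(t_n + h/2, y_n + (h/2)·k1); y_{n+1} = y_n + h·k2.
t=1.000000, y=1.600000:
  k1 = f(1.000000, 1.600000) = 0.096000
  k2 = f(1.085000, 1.608160) = 0.083367
  y ← 1.600000 + 0.17·0.083367 = 1.614172
t=1.170000, y=1.614172:
  k1 = f(1.170000, 1.614172) = 0.073974
  k2 = f(1.255000, 1.620460) = 0.064073
  y ← 1.614172 + 0.17·0.064073 = 1.625065
t=1.340000, y=1.625065:
  k1 = f(1.340000, 1.625065) = 0.056772
  k2 = f(1.425000, 1.629890) = 0.049075
  y ← 1.625065 + 0.17·0.049075 = 1.633408
y(1.51) ≈ 1.6334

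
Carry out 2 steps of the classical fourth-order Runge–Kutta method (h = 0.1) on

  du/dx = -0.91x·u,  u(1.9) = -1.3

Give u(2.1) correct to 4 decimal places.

-0.9034

RK4: k1 = f(x_n, u_n); k2 = f(x_n + h/2, u_n + (h/2)·k1); k3 = f(x_n + h/2, u_n + (h/2)·k2); k4 = f(x_n + h, u_n + h·k3); u_{n+1} = u_n + (h/6)·(k1 + 2k2 + 2k3 + k4).
x=1.900000, u=-1.300000:
  k1 = f(1.900000, -1.300000) = 2.247700
  k2 = f(1.950000, -1.187615) = 2.107423
  k3 = f(1.950000, -1.194629) = 2.119869
  k4 = f(2.000000, -1.088013) = 1.980184
  u ← -1.300000 + (0.1/6)·(k1 + 2k2 + 2k3 + k4) = -1.088626
x=2.000000, u=-1.088626:
  k1 = f(2.000000, -1.088626) = 1.981298
  k2 = f(2.050000, -0.989561) = 1.846025
  k3 = f(2.050000, -0.996324) = 1.858643
  k4 = f(2.100000, -0.902761) = 1.725177
  u ← -1.088626 + (0.1/6)·(k1 + 2k2 + 2k3 + k4) = -0.903362
u(2.1) ≈ -0.9034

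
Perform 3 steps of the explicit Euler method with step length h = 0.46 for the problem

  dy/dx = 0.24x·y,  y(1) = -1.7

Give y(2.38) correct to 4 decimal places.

Euler: y_{n+1} = y_n + h·f(x_n, y_n).
x=1.000000, y=-1.700000: f=-0.408000 → y ← -1.700000 + 0.46·(-0.408000) = -1.887680
x=1.460000, y=-1.887680: f=-0.661443 → y ← -1.887680 + 0.46·(-0.661443) = -2.191944
x=1.920000, y=-2.191944: f=-1.010048 → y ← -2.191944 + 0.46·(-1.010048) = -2.656566
y(2.38) ≈ -2.6566

-2.6566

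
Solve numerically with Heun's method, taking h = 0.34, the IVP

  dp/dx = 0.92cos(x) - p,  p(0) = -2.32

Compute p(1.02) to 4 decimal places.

-0.4096

Heun: k1 = f(x_n, p_n); k2 = f(x_n + h, p_n + h·k1); p_{n+1} = p_n + (h/2)·(k1 + k2).
x=0.000000, p=-2.320000:
  k1 = f(0.000000, -2.320000) = 3.240000
  k2 = f(0.340000, -1.218400) = 2.085734
  p ← -2.320000 + (0.34/2)·(3.240000 + 2.085734) = -1.414625
x=0.340000, p=-1.414625:
  k1 = f(0.340000, -1.414625) = 2.281959
  k2 = f(0.680000, -0.638759) = 1.354126
  p ← -1.414625 + (0.34/2)·(2.281959 + 1.354126) = -0.796491
x=0.680000, p=-0.796491:
  k1 = f(0.680000, -0.796491) = 1.511858
  k2 = f(1.020000, -0.282459) = 0.763956
  p ← -0.796491 + (0.34/2)·(1.511858 + 0.763956) = -0.409602
p(1.02) ≈ -0.4096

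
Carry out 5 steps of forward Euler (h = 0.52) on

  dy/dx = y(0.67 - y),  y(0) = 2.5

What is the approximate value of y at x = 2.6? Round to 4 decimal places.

0.2998

Euler: y_{n+1} = y_n + h·f(x_n, y_n).
x=0.000000, y=2.500000: f=-4.575000 → y ← 2.500000 + 0.52·(-4.575000) = 0.121000
x=0.520000, y=0.121000: f=0.066429 → y ← 0.121000 + 0.52·0.066429 = 0.155543
x=1.040000, y=0.155543: f=0.080020 → y ← 0.155543 + 0.52·0.080020 = 0.197154
x=1.560000, y=0.197154: f=0.093223 → y ← 0.197154 + 0.52·0.093223 = 0.245630
x=2.080000, y=0.245630: f=0.104238 → y ← 0.245630 + 0.52·0.104238 = 0.299833
y(2.6) ≈ 0.2998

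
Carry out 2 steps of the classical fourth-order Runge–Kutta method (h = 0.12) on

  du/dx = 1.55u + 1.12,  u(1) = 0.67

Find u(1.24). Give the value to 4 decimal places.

RK4: k1 = f(x_n, u_n); k2 = f(x_n + h/2, u_n + (h/2)·k1); k3 = f(x_n + h/2, u_n + (h/2)·k2); k4 = f(x_n + h, u_n + h·k3); u_{n+1} = u_n + (h/6)·(k1 + 2k2 + 2k3 + k4).
x=1.000000, u=0.670000:
  k1 = f(1.000000, 0.670000) = 2.158500
  k2 = f(1.060000, 0.799510) = 2.359241
  k3 = f(1.060000, 0.811554) = 2.377909
  k4 = f(1.120000, 0.955349) = 2.600791
  u ← 0.670000 + (0.12/6)·(k1 + 2k2 + 2k3 + k4) = 0.954672
x=1.120000, u=0.954672:
  k1 = f(1.120000, 0.954672) = 2.599741
  k2 = f(1.180000, 1.110656) = 2.841517
  k3 = f(1.180000, 1.125163) = 2.864002
  k4 = f(1.240000, 1.298352) = 3.132446
  u ← 0.954672 + (0.12/6)·(k1 + 2k2 + 2k3 + k4) = 1.297536
u(1.24) ≈ 1.2975

1.2975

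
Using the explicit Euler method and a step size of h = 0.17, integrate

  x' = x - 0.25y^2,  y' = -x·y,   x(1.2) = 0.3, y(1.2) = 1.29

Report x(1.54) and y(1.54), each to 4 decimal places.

Euler on (x,y): x_{n+1} = x_n + h·x', y_{n+1} = y_n + h·y'.
1.200000: (0.300000, 1.290000); f=(-0.116025, -0.387000) → (0.280276, 1.224210)
1.370000: (0.280276, 1.224210); f=(-0.094397, -0.343116) → (0.264228, 1.165880)
(x(1.54), y(1.54)) ≈ (0.2642, 1.1659)

0.2642, 1.1659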